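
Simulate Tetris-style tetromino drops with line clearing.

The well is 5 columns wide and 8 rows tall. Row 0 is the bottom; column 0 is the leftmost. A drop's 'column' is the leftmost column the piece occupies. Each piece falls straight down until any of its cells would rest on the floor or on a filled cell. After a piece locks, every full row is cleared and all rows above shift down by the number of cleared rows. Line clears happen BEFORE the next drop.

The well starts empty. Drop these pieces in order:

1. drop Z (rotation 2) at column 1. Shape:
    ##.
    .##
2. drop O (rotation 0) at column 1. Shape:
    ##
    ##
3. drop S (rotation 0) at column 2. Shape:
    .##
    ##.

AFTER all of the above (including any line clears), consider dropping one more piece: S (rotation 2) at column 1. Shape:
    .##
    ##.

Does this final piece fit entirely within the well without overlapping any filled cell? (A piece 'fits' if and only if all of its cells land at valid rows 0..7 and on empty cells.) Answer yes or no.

Answer: yes

Derivation:
Drop 1: Z rot2 at col 1 lands with bottom-row=0; cleared 0 line(s) (total 0); column heights now [0 2 2 1 0], max=2
Drop 2: O rot0 at col 1 lands with bottom-row=2; cleared 0 line(s) (total 0); column heights now [0 4 4 1 0], max=4
Drop 3: S rot0 at col 2 lands with bottom-row=4; cleared 0 line(s) (total 0); column heights now [0 4 5 6 6], max=6
Test piece S rot2 at col 1 (width 3): heights before test = [0 4 5 6 6]; fits = True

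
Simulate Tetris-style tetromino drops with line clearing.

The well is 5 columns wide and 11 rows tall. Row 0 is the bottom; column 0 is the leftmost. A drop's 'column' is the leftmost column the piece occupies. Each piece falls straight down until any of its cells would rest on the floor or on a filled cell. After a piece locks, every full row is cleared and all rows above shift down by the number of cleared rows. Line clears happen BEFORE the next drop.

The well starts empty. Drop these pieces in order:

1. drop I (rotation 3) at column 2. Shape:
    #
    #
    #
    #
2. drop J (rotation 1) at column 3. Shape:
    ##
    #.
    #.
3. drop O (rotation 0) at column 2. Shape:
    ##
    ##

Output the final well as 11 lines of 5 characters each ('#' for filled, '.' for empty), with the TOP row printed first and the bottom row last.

Drop 1: I rot3 at col 2 lands with bottom-row=0; cleared 0 line(s) (total 0); column heights now [0 0 4 0 0], max=4
Drop 2: J rot1 at col 3 lands with bottom-row=0; cleared 0 line(s) (total 0); column heights now [0 0 4 3 3], max=4
Drop 3: O rot0 at col 2 lands with bottom-row=4; cleared 0 line(s) (total 0); column heights now [0 0 6 6 3], max=6

Answer: .....
.....
.....
.....
.....
..##.
..##.
..#..
..###
..##.
..##.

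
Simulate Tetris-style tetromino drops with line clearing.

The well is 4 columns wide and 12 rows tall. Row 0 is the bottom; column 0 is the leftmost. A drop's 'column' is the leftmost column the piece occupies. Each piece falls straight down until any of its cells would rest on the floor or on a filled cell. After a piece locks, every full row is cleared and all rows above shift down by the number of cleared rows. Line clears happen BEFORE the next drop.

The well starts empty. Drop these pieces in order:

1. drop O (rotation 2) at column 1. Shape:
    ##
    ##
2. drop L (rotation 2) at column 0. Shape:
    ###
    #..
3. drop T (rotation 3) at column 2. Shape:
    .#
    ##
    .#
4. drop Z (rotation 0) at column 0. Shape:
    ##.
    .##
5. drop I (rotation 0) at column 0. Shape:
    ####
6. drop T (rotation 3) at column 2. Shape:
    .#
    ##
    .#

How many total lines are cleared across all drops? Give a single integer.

Answer: 2

Derivation:
Drop 1: O rot2 at col 1 lands with bottom-row=0; cleared 0 line(s) (total 0); column heights now [0 2 2 0], max=2
Drop 2: L rot2 at col 0 lands with bottom-row=1; cleared 0 line(s) (total 0); column heights now [3 3 3 0], max=3
Drop 3: T rot3 at col 2 lands with bottom-row=2; cleared 1 line(s) (total 1); column heights now [2 2 3 4], max=4
Drop 4: Z rot0 at col 0 lands with bottom-row=3; cleared 0 line(s) (total 1); column heights now [5 5 4 4], max=5
Drop 5: I rot0 at col 0 lands with bottom-row=5; cleared 1 line(s) (total 2); column heights now [5 5 4 4], max=5
Drop 6: T rot3 at col 2 lands with bottom-row=4; cleared 0 line(s) (total 2); column heights now [5 5 6 7], max=7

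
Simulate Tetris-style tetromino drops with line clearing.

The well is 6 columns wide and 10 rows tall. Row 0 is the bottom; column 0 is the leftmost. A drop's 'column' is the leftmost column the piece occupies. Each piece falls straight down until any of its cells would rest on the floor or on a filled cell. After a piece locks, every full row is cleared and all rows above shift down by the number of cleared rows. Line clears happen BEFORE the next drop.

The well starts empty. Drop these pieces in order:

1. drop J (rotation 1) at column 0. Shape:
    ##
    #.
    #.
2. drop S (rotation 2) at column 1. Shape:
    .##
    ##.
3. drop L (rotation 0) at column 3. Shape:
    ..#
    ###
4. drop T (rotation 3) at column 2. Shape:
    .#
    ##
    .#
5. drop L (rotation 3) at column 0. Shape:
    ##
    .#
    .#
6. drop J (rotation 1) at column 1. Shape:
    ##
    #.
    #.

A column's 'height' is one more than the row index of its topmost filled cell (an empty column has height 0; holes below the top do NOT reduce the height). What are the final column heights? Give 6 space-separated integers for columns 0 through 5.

Answer: 7 10 10 9 6 7

Derivation:
Drop 1: J rot1 at col 0 lands with bottom-row=0; cleared 0 line(s) (total 0); column heights now [3 3 0 0 0 0], max=3
Drop 2: S rot2 at col 1 lands with bottom-row=3; cleared 0 line(s) (total 0); column heights now [3 4 5 5 0 0], max=5
Drop 3: L rot0 at col 3 lands with bottom-row=5; cleared 0 line(s) (total 0); column heights now [3 4 5 6 6 7], max=7
Drop 4: T rot3 at col 2 lands with bottom-row=6; cleared 0 line(s) (total 0); column heights now [3 4 8 9 6 7], max=9
Drop 5: L rot3 at col 0 lands with bottom-row=4; cleared 0 line(s) (total 0); column heights now [7 7 8 9 6 7], max=9
Drop 6: J rot1 at col 1 lands with bottom-row=7; cleared 0 line(s) (total 0); column heights now [7 10 10 9 6 7], max=10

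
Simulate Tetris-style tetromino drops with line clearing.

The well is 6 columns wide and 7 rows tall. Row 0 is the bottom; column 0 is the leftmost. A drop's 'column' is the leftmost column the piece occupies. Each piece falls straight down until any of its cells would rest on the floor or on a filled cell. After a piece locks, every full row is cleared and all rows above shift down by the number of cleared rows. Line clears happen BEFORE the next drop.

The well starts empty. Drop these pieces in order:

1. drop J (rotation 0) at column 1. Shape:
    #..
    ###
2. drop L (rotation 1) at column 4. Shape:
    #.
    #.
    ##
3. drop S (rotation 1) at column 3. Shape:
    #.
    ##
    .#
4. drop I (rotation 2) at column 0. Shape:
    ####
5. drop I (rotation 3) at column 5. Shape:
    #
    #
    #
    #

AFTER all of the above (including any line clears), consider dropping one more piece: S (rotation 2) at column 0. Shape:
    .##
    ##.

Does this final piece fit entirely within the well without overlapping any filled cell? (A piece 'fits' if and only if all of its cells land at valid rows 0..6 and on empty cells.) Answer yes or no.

Drop 1: J rot0 at col 1 lands with bottom-row=0; cleared 0 line(s) (total 0); column heights now [0 2 1 1 0 0], max=2
Drop 2: L rot1 at col 4 lands with bottom-row=0; cleared 0 line(s) (total 0); column heights now [0 2 1 1 3 1], max=3
Drop 3: S rot1 at col 3 lands with bottom-row=3; cleared 0 line(s) (total 0); column heights now [0 2 1 6 5 1], max=6
Drop 4: I rot2 at col 0 lands with bottom-row=6; cleared 0 line(s) (total 0); column heights now [7 7 7 7 5 1], max=7
Drop 5: I rot3 at col 5 lands with bottom-row=1; cleared 0 line(s) (total 0); column heights now [7 7 7 7 5 5], max=7
Test piece S rot2 at col 0 (width 3): heights before test = [7 7 7 7 5 5]; fits = False

Answer: no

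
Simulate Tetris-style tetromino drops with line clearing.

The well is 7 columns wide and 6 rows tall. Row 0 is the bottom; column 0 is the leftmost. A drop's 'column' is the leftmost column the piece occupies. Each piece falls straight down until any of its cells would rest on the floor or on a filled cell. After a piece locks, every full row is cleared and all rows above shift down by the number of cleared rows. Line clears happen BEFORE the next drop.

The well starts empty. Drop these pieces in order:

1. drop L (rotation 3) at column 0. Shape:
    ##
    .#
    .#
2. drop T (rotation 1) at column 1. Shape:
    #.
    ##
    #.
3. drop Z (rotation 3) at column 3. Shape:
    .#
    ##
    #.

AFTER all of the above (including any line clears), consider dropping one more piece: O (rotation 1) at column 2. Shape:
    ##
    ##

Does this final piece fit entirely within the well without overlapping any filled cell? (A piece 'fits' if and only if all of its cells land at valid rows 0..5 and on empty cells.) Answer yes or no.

Drop 1: L rot3 at col 0 lands with bottom-row=0; cleared 0 line(s) (total 0); column heights now [3 3 0 0 0 0 0], max=3
Drop 2: T rot1 at col 1 lands with bottom-row=3; cleared 0 line(s) (total 0); column heights now [3 6 5 0 0 0 0], max=6
Drop 3: Z rot3 at col 3 lands with bottom-row=0; cleared 0 line(s) (total 0); column heights now [3 6 5 2 3 0 0], max=6
Test piece O rot1 at col 2 (width 2): heights before test = [3 6 5 2 3 0 0]; fits = False

Answer: no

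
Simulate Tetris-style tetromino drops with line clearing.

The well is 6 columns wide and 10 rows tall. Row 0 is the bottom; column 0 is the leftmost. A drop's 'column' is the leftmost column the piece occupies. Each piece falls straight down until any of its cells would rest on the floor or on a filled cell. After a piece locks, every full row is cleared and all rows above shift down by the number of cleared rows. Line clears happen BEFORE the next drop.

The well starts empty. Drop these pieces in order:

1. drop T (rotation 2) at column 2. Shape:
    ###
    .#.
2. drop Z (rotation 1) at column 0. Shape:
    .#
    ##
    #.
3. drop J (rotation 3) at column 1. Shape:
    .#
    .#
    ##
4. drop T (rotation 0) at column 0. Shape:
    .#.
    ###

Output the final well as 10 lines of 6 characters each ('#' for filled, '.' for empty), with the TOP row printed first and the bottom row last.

Drop 1: T rot2 at col 2 lands with bottom-row=0; cleared 0 line(s) (total 0); column heights now [0 0 2 2 2 0], max=2
Drop 2: Z rot1 at col 0 lands with bottom-row=0; cleared 0 line(s) (total 0); column heights now [2 3 2 2 2 0], max=3
Drop 3: J rot3 at col 1 lands with bottom-row=3; cleared 0 line(s) (total 0); column heights now [2 4 6 2 2 0], max=6
Drop 4: T rot0 at col 0 lands with bottom-row=6; cleared 0 line(s) (total 0); column heights now [7 8 7 2 2 0], max=8

Answer: ......
......
.#....
###...
..#...
..#...
.##...
.#....
#####.
#..#..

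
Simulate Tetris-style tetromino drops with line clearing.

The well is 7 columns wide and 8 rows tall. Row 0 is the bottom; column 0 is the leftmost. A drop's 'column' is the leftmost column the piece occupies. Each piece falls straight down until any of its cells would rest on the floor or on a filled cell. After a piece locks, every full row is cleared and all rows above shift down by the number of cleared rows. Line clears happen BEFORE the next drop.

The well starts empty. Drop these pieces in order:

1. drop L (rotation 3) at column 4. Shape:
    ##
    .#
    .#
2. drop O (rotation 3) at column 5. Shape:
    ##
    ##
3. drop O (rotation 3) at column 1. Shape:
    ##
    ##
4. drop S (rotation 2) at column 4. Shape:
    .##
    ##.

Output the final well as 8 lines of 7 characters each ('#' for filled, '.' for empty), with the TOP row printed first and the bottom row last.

Answer: .......
.....##
....##.
.....##
.....##
....##.
.##..#.
.##..#.

Derivation:
Drop 1: L rot3 at col 4 lands with bottom-row=0; cleared 0 line(s) (total 0); column heights now [0 0 0 0 3 3 0], max=3
Drop 2: O rot3 at col 5 lands with bottom-row=3; cleared 0 line(s) (total 0); column heights now [0 0 0 0 3 5 5], max=5
Drop 3: O rot3 at col 1 lands with bottom-row=0; cleared 0 line(s) (total 0); column heights now [0 2 2 0 3 5 5], max=5
Drop 4: S rot2 at col 4 lands with bottom-row=5; cleared 0 line(s) (total 0); column heights now [0 2 2 0 6 7 7], max=7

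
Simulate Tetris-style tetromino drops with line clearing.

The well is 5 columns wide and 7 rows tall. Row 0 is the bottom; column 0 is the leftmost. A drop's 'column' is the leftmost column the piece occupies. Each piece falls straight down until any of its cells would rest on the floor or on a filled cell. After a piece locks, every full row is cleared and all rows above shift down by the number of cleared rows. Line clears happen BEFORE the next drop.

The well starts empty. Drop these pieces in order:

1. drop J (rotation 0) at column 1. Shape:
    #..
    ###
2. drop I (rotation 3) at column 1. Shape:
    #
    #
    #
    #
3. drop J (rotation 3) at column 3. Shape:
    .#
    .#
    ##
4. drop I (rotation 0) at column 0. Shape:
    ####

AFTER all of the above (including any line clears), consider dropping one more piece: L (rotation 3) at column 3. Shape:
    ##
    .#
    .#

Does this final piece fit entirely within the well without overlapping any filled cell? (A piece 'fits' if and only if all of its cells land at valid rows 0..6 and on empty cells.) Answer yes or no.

Answer: no

Derivation:
Drop 1: J rot0 at col 1 lands with bottom-row=0; cleared 0 line(s) (total 0); column heights now [0 2 1 1 0], max=2
Drop 2: I rot3 at col 1 lands with bottom-row=2; cleared 0 line(s) (total 0); column heights now [0 6 1 1 0], max=6
Drop 3: J rot3 at col 3 lands with bottom-row=1; cleared 0 line(s) (total 0); column heights now [0 6 1 2 4], max=6
Drop 4: I rot0 at col 0 lands with bottom-row=6; cleared 0 line(s) (total 0); column heights now [7 7 7 7 4], max=7
Test piece L rot3 at col 3 (width 2): heights before test = [7 7 7 7 4]; fits = False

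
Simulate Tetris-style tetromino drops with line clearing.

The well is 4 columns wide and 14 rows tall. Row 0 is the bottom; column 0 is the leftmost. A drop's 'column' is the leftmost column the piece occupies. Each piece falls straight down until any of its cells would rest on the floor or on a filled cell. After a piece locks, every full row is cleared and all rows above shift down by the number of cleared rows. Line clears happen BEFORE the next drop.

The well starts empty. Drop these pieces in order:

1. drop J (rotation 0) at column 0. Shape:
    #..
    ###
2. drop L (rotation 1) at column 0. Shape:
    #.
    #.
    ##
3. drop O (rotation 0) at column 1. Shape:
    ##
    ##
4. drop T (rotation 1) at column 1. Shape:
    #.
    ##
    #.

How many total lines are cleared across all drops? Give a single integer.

Answer: 0

Derivation:
Drop 1: J rot0 at col 0 lands with bottom-row=0; cleared 0 line(s) (total 0); column heights now [2 1 1 0], max=2
Drop 2: L rot1 at col 0 lands with bottom-row=2; cleared 0 line(s) (total 0); column heights now [5 3 1 0], max=5
Drop 3: O rot0 at col 1 lands with bottom-row=3; cleared 0 line(s) (total 0); column heights now [5 5 5 0], max=5
Drop 4: T rot1 at col 1 lands with bottom-row=5; cleared 0 line(s) (total 0); column heights now [5 8 7 0], max=8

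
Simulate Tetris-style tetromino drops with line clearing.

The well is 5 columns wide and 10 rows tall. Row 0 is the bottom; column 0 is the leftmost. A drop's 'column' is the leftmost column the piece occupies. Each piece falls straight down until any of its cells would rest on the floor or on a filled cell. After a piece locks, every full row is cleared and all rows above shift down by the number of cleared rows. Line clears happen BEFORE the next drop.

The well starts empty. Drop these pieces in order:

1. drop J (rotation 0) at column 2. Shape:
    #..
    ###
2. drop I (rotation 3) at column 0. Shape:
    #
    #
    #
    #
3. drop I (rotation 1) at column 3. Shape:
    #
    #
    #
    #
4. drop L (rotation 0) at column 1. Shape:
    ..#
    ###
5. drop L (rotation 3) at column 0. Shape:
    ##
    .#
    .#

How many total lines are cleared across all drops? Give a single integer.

Drop 1: J rot0 at col 2 lands with bottom-row=0; cleared 0 line(s) (total 0); column heights now [0 0 2 1 1], max=2
Drop 2: I rot3 at col 0 lands with bottom-row=0; cleared 0 line(s) (total 0); column heights now [4 0 2 1 1], max=4
Drop 3: I rot1 at col 3 lands with bottom-row=1; cleared 0 line(s) (total 0); column heights now [4 0 2 5 1], max=5
Drop 4: L rot0 at col 1 lands with bottom-row=5; cleared 0 line(s) (total 0); column heights now [4 6 6 7 1], max=7
Drop 5: L rot3 at col 0 lands with bottom-row=6; cleared 0 line(s) (total 0); column heights now [9 9 6 7 1], max=9

Answer: 0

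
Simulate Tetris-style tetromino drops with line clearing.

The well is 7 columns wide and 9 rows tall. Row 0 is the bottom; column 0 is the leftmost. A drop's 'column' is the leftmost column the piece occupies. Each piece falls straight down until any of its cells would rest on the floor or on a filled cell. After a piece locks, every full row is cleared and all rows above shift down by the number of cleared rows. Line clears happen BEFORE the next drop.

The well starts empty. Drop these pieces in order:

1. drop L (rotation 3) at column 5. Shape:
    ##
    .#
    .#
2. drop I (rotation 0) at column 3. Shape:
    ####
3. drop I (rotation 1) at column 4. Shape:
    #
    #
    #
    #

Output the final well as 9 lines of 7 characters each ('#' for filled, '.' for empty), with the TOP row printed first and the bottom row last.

Answer: .......
....#..
....#..
....#..
....#..
...####
.....##
......#
......#

Derivation:
Drop 1: L rot3 at col 5 lands with bottom-row=0; cleared 0 line(s) (total 0); column heights now [0 0 0 0 0 3 3], max=3
Drop 2: I rot0 at col 3 lands with bottom-row=3; cleared 0 line(s) (total 0); column heights now [0 0 0 4 4 4 4], max=4
Drop 3: I rot1 at col 4 lands with bottom-row=4; cleared 0 line(s) (total 0); column heights now [0 0 0 4 8 4 4], max=8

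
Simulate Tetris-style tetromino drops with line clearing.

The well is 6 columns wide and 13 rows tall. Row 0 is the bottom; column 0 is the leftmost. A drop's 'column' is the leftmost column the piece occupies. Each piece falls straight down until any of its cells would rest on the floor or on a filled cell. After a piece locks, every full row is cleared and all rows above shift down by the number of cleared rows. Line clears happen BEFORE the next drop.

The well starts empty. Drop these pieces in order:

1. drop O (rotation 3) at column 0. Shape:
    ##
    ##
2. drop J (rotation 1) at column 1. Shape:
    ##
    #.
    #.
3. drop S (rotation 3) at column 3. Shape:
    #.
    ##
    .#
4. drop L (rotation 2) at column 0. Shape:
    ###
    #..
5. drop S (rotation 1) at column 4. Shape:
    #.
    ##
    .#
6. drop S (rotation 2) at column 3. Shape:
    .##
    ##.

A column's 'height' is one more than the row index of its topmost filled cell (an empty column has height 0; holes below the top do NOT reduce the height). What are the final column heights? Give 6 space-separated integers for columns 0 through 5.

Answer: 6 6 6 5 6 6

Derivation:
Drop 1: O rot3 at col 0 lands with bottom-row=0; cleared 0 line(s) (total 0); column heights now [2 2 0 0 0 0], max=2
Drop 2: J rot1 at col 1 lands with bottom-row=2; cleared 0 line(s) (total 0); column heights now [2 5 5 0 0 0], max=5
Drop 3: S rot3 at col 3 lands with bottom-row=0; cleared 0 line(s) (total 0); column heights now [2 5 5 3 2 0], max=5
Drop 4: L rot2 at col 0 lands with bottom-row=4; cleared 0 line(s) (total 0); column heights now [6 6 6 3 2 0], max=6
Drop 5: S rot1 at col 4 lands with bottom-row=1; cleared 0 line(s) (total 0); column heights now [6 6 6 3 4 3], max=6
Drop 6: S rot2 at col 3 lands with bottom-row=4; cleared 0 line(s) (total 0); column heights now [6 6 6 5 6 6], max=6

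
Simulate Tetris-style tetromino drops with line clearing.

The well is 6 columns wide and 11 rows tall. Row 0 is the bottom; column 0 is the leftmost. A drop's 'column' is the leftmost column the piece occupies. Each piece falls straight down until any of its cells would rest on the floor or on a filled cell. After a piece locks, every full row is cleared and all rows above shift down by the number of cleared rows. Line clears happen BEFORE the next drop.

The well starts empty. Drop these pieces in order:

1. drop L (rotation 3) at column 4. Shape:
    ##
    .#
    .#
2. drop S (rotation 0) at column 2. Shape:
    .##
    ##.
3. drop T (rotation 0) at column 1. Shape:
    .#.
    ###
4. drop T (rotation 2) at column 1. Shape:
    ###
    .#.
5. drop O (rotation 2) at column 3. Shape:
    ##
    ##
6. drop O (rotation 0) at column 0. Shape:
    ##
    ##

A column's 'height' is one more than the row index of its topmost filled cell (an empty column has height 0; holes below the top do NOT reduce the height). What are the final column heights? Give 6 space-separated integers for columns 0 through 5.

Drop 1: L rot3 at col 4 lands with bottom-row=0; cleared 0 line(s) (total 0); column heights now [0 0 0 0 3 3], max=3
Drop 2: S rot0 at col 2 lands with bottom-row=2; cleared 0 line(s) (total 0); column heights now [0 0 3 4 4 3], max=4
Drop 3: T rot0 at col 1 lands with bottom-row=4; cleared 0 line(s) (total 0); column heights now [0 5 6 5 4 3], max=6
Drop 4: T rot2 at col 1 lands with bottom-row=6; cleared 0 line(s) (total 0); column heights now [0 8 8 8 4 3], max=8
Drop 5: O rot2 at col 3 lands with bottom-row=8; cleared 0 line(s) (total 0); column heights now [0 8 8 10 10 3], max=10
Drop 6: O rot0 at col 0 lands with bottom-row=8; cleared 0 line(s) (total 0); column heights now [10 10 8 10 10 3], max=10

Answer: 10 10 8 10 10 3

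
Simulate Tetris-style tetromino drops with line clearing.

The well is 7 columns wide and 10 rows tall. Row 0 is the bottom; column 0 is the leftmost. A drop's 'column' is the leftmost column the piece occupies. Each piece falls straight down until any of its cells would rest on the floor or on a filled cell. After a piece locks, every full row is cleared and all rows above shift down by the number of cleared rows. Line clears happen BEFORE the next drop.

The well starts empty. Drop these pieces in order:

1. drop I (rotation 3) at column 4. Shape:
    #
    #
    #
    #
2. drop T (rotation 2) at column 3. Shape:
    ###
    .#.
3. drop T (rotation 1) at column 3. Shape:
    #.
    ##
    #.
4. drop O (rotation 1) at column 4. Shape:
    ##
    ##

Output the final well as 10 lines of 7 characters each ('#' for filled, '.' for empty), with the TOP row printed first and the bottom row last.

Drop 1: I rot3 at col 4 lands with bottom-row=0; cleared 0 line(s) (total 0); column heights now [0 0 0 0 4 0 0], max=4
Drop 2: T rot2 at col 3 lands with bottom-row=4; cleared 0 line(s) (total 0); column heights now [0 0 0 6 6 6 0], max=6
Drop 3: T rot1 at col 3 lands with bottom-row=6; cleared 0 line(s) (total 0); column heights now [0 0 0 9 8 6 0], max=9
Drop 4: O rot1 at col 4 lands with bottom-row=8; cleared 0 line(s) (total 0); column heights now [0 0 0 9 10 10 0], max=10

Answer: ....##.
...###.
...##..
...#...
...###.
....#..
....#..
....#..
....#..
....#..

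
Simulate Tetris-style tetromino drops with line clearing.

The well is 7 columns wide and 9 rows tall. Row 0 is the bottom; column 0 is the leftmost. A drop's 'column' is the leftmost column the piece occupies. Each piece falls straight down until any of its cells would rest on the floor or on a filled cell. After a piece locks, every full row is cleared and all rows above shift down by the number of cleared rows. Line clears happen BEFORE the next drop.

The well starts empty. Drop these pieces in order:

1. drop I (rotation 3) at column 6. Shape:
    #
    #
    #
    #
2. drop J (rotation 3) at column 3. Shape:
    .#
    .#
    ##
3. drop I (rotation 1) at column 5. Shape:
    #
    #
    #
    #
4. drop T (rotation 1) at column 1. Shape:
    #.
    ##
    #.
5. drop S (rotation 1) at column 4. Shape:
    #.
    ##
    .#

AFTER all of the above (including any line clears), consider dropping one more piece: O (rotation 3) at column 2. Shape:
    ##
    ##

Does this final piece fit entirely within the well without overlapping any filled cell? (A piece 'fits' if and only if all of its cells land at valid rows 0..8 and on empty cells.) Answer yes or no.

Drop 1: I rot3 at col 6 lands with bottom-row=0; cleared 0 line(s) (total 0); column heights now [0 0 0 0 0 0 4], max=4
Drop 2: J rot3 at col 3 lands with bottom-row=0; cleared 0 line(s) (total 0); column heights now [0 0 0 1 3 0 4], max=4
Drop 3: I rot1 at col 5 lands with bottom-row=0; cleared 0 line(s) (total 0); column heights now [0 0 0 1 3 4 4], max=4
Drop 4: T rot1 at col 1 lands with bottom-row=0; cleared 0 line(s) (total 0); column heights now [0 3 2 1 3 4 4], max=4
Drop 5: S rot1 at col 4 lands with bottom-row=4; cleared 0 line(s) (total 0); column heights now [0 3 2 1 7 6 4], max=7
Test piece O rot3 at col 2 (width 2): heights before test = [0 3 2 1 7 6 4]; fits = True

Answer: yes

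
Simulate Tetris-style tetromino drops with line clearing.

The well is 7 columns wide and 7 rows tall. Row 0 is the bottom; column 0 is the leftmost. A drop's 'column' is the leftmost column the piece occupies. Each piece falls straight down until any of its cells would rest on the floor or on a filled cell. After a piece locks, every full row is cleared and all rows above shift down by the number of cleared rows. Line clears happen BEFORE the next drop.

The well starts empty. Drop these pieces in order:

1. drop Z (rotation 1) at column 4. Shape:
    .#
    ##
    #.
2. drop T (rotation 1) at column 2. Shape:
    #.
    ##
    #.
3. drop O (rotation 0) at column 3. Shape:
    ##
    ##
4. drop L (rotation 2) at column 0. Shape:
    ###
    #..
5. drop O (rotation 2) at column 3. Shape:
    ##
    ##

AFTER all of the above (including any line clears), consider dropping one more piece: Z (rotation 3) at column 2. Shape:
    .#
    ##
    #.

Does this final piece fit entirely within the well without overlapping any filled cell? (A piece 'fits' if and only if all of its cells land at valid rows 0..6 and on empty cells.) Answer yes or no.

Drop 1: Z rot1 at col 4 lands with bottom-row=0; cleared 0 line(s) (total 0); column heights now [0 0 0 0 2 3 0], max=3
Drop 2: T rot1 at col 2 lands with bottom-row=0; cleared 0 line(s) (total 0); column heights now [0 0 3 2 2 3 0], max=3
Drop 3: O rot0 at col 3 lands with bottom-row=2; cleared 0 line(s) (total 0); column heights now [0 0 3 4 4 3 0], max=4
Drop 4: L rot2 at col 0 lands with bottom-row=2; cleared 0 line(s) (total 0); column heights now [4 4 4 4 4 3 0], max=4
Drop 5: O rot2 at col 3 lands with bottom-row=4; cleared 0 line(s) (total 0); column heights now [4 4 4 6 6 3 0], max=6
Test piece Z rot3 at col 2 (width 2): heights before test = [4 4 4 6 6 3 0]; fits = False

Answer: no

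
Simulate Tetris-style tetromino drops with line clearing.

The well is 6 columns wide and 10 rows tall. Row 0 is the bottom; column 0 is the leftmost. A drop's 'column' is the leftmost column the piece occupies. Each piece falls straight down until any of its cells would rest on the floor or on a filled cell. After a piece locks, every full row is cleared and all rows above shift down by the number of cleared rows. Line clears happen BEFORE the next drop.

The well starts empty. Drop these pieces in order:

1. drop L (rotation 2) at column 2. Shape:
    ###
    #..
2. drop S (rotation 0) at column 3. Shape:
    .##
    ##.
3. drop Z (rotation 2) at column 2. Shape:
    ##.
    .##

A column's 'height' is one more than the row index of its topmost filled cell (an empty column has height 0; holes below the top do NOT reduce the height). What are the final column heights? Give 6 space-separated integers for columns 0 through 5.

Drop 1: L rot2 at col 2 lands with bottom-row=0; cleared 0 line(s) (total 0); column heights now [0 0 2 2 2 0], max=2
Drop 2: S rot0 at col 3 lands with bottom-row=2; cleared 0 line(s) (total 0); column heights now [0 0 2 3 4 4], max=4
Drop 3: Z rot2 at col 2 lands with bottom-row=4; cleared 0 line(s) (total 0); column heights now [0 0 6 6 5 4], max=6

Answer: 0 0 6 6 5 4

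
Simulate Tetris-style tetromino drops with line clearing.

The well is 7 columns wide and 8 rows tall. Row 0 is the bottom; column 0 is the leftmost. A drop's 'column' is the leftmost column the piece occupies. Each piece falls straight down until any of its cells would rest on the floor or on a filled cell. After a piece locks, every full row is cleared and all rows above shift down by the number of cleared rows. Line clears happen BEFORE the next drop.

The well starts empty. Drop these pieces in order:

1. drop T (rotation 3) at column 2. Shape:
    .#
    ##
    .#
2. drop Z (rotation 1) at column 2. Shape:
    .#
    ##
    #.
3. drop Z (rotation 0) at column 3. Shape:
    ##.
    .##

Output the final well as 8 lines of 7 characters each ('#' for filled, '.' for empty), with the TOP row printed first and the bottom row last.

Drop 1: T rot3 at col 2 lands with bottom-row=0; cleared 0 line(s) (total 0); column heights now [0 0 2 3 0 0 0], max=3
Drop 2: Z rot1 at col 2 lands with bottom-row=2; cleared 0 line(s) (total 0); column heights now [0 0 4 5 0 0 0], max=5
Drop 3: Z rot0 at col 3 lands with bottom-row=4; cleared 0 line(s) (total 0); column heights now [0 0 4 6 6 5 0], max=6

Answer: .......
.......
...##..
...###.
..##...
..##...
..##...
...#...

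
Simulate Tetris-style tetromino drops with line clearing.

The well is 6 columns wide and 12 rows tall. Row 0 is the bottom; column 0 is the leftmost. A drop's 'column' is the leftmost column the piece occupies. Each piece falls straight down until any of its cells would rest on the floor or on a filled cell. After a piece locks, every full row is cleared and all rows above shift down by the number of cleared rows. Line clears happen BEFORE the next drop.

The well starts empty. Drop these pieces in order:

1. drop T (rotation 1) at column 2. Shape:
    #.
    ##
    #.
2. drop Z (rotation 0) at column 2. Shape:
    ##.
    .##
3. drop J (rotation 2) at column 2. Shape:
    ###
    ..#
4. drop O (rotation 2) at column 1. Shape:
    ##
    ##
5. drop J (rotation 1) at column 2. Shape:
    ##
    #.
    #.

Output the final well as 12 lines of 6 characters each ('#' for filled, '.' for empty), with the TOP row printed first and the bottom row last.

Answer: ......
......
..##..
..#...
..#...
.##...
.##...
..###.
..###.
..###.
..##..
..#...

Derivation:
Drop 1: T rot1 at col 2 lands with bottom-row=0; cleared 0 line(s) (total 0); column heights now [0 0 3 2 0 0], max=3
Drop 2: Z rot0 at col 2 lands with bottom-row=2; cleared 0 line(s) (total 0); column heights now [0 0 4 4 3 0], max=4
Drop 3: J rot2 at col 2 lands with bottom-row=3; cleared 0 line(s) (total 0); column heights now [0 0 5 5 5 0], max=5
Drop 4: O rot2 at col 1 lands with bottom-row=5; cleared 0 line(s) (total 0); column heights now [0 7 7 5 5 0], max=7
Drop 5: J rot1 at col 2 lands with bottom-row=7; cleared 0 line(s) (total 0); column heights now [0 7 10 10 5 0], max=10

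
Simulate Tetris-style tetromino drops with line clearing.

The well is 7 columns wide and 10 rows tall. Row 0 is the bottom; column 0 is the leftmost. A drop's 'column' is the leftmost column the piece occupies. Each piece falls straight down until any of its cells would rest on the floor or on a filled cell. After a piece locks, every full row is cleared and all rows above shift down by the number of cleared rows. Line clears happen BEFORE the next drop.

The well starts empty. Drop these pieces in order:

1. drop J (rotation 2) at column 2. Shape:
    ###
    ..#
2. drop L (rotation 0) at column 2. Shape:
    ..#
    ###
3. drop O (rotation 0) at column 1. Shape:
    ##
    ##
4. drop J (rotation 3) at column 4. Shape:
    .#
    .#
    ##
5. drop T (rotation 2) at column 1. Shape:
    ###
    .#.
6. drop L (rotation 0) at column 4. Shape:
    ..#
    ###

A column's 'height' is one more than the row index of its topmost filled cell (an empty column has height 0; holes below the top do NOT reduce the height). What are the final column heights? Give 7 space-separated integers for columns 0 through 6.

Drop 1: J rot2 at col 2 lands with bottom-row=0; cleared 0 line(s) (total 0); column heights now [0 0 2 2 2 0 0], max=2
Drop 2: L rot0 at col 2 lands with bottom-row=2; cleared 0 line(s) (total 0); column heights now [0 0 3 3 4 0 0], max=4
Drop 3: O rot0 at col 1 lands with bottom-row=3; cleared 0 line(s) (total 0); column heights now [0 5 5 3 4 0 0], max=5
Drop 4: J rot3 at col 4 lands with bottom-row=4; cleared 0 line(s) (total 0); column heights now [0 5 5 3 5 7 0], max=7
Drop 5: T rot2 at col 1 lands with bottom-row=5; cleared 0 line(s) (total 0); column heights now [0 7 7 7 5 7 0], max=7
Drop 6: L rot0 at col 4 lands with bottom-row=7; cleared 0 line(s) (total 0); column heights now [0 7 7 7 8 8 9], max=9

Answer: 0 7 7 7 8 8 9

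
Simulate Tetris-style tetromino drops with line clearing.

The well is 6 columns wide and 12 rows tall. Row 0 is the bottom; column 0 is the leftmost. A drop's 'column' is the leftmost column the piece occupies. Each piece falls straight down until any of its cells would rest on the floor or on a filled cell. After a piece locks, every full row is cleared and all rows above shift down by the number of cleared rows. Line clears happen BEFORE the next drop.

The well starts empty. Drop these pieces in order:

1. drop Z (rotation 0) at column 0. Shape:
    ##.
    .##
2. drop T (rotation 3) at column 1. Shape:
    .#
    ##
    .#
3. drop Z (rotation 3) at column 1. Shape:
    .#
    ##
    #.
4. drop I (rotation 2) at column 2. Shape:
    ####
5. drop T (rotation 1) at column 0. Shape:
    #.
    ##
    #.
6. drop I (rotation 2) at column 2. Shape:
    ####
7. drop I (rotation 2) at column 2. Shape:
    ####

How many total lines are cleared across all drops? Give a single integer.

Drop 1: Z rot0 at col 0 lands with bottom-row=0; cleared 0 line(s) (total 0); column heights now [2 2 1 0 0 0], max=2
Drop 2: T rot3 at col 1 lands with bottom-row=1; cleared 0 line(s) (total 0); column heights now [2 3 4 0 0 0], max=4
Drop 3: Z rot3 at col 1 lands with bottom-row=3; cleared 0 line(s) (total 0); column heights now [2 5 6 0 0 0], max=6
Drop 4: I rot2 at col 2 lands with bottom-row=6; cleared 0 line(s) (total 0); column heights now [2 5 7 7 7 7], max=7
Drop 5: T rot1 at col 0 lands with bottom-row=4; cleared 0 line(s) (total 0); column heights now [7 6 7 7 7 7], max=7
Drop 6: I rot2 at col 2 lands with bottom-row=7; cleared 0 line(s) (total 0); column heights now [7 6 8 8 8 8], max=8
Drop 7: I rot2 at col 2 lands with bottom-row=8; cleared 0 line(s) (total 0); column heights now [7 6 9 9 9 9], max=9

Answer: 0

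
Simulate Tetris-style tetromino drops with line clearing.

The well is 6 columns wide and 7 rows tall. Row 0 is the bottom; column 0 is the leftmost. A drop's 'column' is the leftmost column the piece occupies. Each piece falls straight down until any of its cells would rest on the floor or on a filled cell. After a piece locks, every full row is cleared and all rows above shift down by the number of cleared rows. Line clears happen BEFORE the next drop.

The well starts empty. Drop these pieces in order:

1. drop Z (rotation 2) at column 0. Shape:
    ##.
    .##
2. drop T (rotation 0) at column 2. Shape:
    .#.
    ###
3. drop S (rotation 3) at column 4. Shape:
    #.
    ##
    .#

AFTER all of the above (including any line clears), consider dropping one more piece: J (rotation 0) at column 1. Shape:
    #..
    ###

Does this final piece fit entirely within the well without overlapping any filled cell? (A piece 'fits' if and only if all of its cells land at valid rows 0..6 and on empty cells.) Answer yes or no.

Answer: yes

Derivation:
Drop 1: Z rot2 at col 0 lands with bottom-row=0; cleared 0 line(s) (total 0); column heights now [2 2 1 0 0 0], max=2
Drop 2: T rot0 at col 2 lands with bottom-row=1; cleared 0 line(s) (total 0); column heights now [2 2 2 3 2 0], max=3
Drop 3: S rot3 at col 4 lands with bottom-row=1; cleared 1 line(s) (total 1); column heights now [0 1 1 2 3 2], max=3
Test piece J rot0 at col 1 (width 3): heights before test = [0 1 1 2 3 2]; fits = True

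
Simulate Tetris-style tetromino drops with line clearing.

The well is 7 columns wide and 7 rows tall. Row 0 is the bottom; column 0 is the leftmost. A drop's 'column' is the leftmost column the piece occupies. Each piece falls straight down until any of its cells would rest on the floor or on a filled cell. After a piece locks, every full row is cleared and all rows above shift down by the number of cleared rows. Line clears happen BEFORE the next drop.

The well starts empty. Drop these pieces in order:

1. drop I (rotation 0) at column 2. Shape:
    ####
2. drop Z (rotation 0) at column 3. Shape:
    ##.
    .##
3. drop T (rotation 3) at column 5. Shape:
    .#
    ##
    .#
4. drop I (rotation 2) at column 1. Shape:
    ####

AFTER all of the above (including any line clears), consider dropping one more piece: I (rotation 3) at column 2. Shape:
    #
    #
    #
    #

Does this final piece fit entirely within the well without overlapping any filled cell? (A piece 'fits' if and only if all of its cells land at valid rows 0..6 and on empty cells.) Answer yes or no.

Drop 1: I rot0 at col 2 lands with bottom-row=0; cleared 0 line(s) (total 0); column heights now [0 0 1 1 1 1 0], max=1
Drop 2: Z rot0 at col 3 lands with bottom-row=1; cleared 0 line(s) (total 0); column heights now [0 0 1 3 3 2 0], max=3
Drop 3: T rot3 at col 5 lands with bottom-row=1; cleared 0 line(s) (total 0); column heights now [0 0 1 3 3 3 4], max=4
Drop 4: I rot2 at col 1 lands with bottom-row=3; cleared 0 line(s) (total 0); column heights now [0 4 4 4 4 3 4], max=4
Test piece I rot3 at col 2 (width 1): heights before test = [0 4 4 4 4 3 4]; fits = False

Answer: no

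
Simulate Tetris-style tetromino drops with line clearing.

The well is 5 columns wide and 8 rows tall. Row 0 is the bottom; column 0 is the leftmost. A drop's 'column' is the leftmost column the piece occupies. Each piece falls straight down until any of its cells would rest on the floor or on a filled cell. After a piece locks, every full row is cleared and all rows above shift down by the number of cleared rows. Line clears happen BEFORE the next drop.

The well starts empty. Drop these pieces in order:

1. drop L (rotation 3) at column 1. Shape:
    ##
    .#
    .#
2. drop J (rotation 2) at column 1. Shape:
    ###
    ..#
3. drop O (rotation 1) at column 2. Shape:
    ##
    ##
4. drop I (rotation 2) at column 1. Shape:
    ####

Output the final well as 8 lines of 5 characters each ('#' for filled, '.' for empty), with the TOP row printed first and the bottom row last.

Drop 1: L rot3 at col 1 lands with bottom-row=0; cleared 0 line(s) (total 0); column heights now [0 3 3 0 0], max=3
Drop 2: J rot2 at col 1 lands with bottom-row=2; cleared 0 line(s) (total 0); column heights now [0 4 4 4 0], max=4
Drop 3: O rot1 at col 2 lands with bottom-row=4; cleared 0 line(s) (total 0); column heights now [0 4 6 6 0], max=6
Drop 4: I rot2 at col 1 lands with bottom-row=6; cleared 0 line(s) (total 0); column heights now [0 7 7 7 7], max=7

Answer: .....
.####
..##.
..##.
.###.
.###.
..#..
..#..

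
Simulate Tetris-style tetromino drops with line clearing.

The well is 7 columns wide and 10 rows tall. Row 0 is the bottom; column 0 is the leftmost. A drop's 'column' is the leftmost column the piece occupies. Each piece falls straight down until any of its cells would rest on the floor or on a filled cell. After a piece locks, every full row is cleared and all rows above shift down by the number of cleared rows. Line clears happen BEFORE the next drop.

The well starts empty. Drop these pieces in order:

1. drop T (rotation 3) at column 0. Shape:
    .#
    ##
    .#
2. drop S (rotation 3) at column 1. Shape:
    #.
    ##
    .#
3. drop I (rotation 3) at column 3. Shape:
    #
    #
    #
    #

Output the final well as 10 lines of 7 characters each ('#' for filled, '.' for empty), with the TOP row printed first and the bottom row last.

Drop 1: T rot3 at col 0 lands with bottom-row=0; cleared 0 line(s) (total 0); column heights now [2 3 0 0 0 0 0], max=3
Drop 2: S rot3 at col 1 lands with bottom-row=2; cleared 0 line(s) (total 0); column heights now [2 5 4 0 0 0 0], max=5
Drop 3: I rot3 at col 3 lands with bottom-row=0; cleared 0 line(s) (total 0); column heights now [2 5 4 4 0 0 0], max=5

Answer: .......
.......
.......
.......
.......
.#.....
.###...
.###...
##.#...
.#.#...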